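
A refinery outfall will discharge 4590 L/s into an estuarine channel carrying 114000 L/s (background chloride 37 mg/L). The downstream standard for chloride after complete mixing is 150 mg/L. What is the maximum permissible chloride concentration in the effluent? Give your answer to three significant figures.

2960 mg/L

At the limit, (Qr·Cr + Qe·Cₑ)/(Qr + Qe) = 150:
Cₑ = (118600·150 − 114000·37.00) / 4590 = 2957 mg/L.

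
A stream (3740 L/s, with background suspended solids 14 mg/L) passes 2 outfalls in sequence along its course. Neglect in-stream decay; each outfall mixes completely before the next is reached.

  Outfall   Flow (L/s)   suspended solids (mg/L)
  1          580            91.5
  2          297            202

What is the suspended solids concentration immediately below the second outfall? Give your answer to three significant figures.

35.8 mg/L

After outfall 1: Q = 3740 + 580.0 = 4320 L/s; C = (3740·14.00 + 580.0·91.50)/4320 = 24.41 mg/L.
After outfall 2: Q = 4320 + 297.0 = 4617 L/s; C = (4320·24.41 + 297.0·202.0)/4617 = 35.83 mg/L.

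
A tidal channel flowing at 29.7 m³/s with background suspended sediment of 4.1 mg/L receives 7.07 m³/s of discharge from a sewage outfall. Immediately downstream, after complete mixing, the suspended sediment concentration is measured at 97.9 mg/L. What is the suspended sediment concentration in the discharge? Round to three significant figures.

Mass balance: 29.70·4.100 + 7.070·Cₑ = 36.77·97.90
→ Cₑ = (36.77·97.90 − 29.70·4.100) / 7.070 = 491.9 mg/L.

492 mg/L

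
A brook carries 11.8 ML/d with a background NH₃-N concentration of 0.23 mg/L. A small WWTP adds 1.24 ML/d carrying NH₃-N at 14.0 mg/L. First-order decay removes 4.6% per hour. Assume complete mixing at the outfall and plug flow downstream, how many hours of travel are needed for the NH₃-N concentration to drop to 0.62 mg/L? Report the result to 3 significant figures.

Mixed concentration C = ΣQC/ΣQ = (11.80·0.2300 + 1.240·14.00) / 13.04 = 20.07/13.04 = 1.539 mg/L.
4.6%/h lost → k = −ln(1 − 0.046) = 0.04709 h⁻¹.
1.539·exp(−k·t) = 0.62 → t = ln(1.539/0.62)/k = 69520 s = 19.31 h.

19.3 h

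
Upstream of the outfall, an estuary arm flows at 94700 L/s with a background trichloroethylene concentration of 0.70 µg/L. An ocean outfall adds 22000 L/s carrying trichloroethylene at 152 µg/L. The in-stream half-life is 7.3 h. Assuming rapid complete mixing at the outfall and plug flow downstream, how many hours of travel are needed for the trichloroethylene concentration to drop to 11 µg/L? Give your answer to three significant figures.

10.3 h

After mixing, C = (94700·0.7000 + 22000·152.0) / 116700 = 3410000/116700 = 29.22 µg/L.
Half-life 7.3 h → k = ln 2 / 7.3 = 0.09495 h⁻¹ = 2.279 d⁻¹.
29.22·exp(−k·t) = 11 → t = ln(29.22/11)/k = 37040 s = 10.29 h.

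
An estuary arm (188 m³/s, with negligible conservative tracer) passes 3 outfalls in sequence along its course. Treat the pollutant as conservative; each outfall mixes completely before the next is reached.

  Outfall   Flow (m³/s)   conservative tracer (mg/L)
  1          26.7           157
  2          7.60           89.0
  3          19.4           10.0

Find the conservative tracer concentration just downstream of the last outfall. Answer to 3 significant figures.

20.9 mg/L

After outfall 1: Q = 188.0 + 26.70 = 214.7 m³/s; C = (188.0·0 + 26.70·157.0)/214.7 = 19.52 mg/L.
After outfall 2: Q = 214.7 + 7.600 = 222.3 m³/s; C = (214.7·19.52 + 7.600·89.00)/222.3 = 21.90 mg/L.
After outfall 3: Q = 222.3 + 19.40 = 241.7 m³/s; C = (222.3·21.90 + 19.40·10.00)/241.7 = 20.94 mg/L.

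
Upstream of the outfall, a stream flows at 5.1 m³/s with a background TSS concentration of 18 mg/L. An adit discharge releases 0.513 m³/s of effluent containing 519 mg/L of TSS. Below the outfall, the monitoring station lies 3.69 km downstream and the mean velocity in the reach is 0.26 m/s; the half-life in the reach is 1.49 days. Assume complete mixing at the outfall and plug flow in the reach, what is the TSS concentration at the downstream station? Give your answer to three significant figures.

Mixed concentration C = ΣQC/ΣQ = (5.100·18.00 + 0.5130·519.0) / 5.613 = 358.0/5.613 = 63.79 mg/L.
Travel time t = 3.69·1000 / 0.26 = 14190 s = 3.942 h.
Half-life 1.49 d → k = ln 2 / 1.49 = 0.4652 d⁻¹.
First-order decay: C = 63.79·exp(−k·t) = 63.79·0.9264 = 59.10 mg/L.

59.1 mg/L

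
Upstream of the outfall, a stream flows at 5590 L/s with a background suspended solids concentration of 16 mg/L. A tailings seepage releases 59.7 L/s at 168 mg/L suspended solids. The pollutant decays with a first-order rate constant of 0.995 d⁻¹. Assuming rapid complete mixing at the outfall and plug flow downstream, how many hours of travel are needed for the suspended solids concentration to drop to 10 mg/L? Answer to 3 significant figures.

13.6 h

Mass balance: C = (5590·16.00 + 59.70·168.0) / 5650 = 99470/5650 = 17.61 mg/L.
17.61·exp(−k·t) = 10 → t = ln(17.61/10)/k = 49120 s = 13.64 h.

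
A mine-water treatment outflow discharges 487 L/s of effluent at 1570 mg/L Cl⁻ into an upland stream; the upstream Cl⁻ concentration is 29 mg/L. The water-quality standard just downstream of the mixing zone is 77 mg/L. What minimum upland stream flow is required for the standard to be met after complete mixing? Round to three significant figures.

15100 L/s

Set C_mix = 77: (Q·29.00 + 487.0·1570) / (Q + 487.0) = 77
→ Q = 487.0·(1570 − 77)/(77 − 29.00) = 15150 L/s.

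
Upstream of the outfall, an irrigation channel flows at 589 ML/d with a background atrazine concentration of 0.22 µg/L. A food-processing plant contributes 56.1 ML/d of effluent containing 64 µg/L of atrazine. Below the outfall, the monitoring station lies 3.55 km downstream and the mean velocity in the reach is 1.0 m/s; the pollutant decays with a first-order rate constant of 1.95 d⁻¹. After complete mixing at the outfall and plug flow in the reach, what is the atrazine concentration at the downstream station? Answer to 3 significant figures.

Conservation of mass: C = (589.0·0.2200 + 56.10·64.00) / 645.1 = 3720/645.1 = 5.767 µg/L.
Travel time t = 3.55·1000 / 1.0 = 3550 s = 0.9861 h.
Applying C = C₀e^(−kt): 5.767 × 0.9230 = 5.323 µg/L.

5.32 µg/L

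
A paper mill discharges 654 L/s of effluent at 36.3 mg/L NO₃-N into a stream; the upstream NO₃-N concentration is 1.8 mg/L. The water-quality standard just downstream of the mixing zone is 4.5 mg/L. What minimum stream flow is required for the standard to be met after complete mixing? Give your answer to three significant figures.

Set C_mix = 4.5: (Q·1.800 + 654.0·36.30) / (Q + 654.0) = 4.5
→ Q = 654.0·(36.30 − 4.5)/(4.5 − 1.800) = 7703 L/s.

7700 L/s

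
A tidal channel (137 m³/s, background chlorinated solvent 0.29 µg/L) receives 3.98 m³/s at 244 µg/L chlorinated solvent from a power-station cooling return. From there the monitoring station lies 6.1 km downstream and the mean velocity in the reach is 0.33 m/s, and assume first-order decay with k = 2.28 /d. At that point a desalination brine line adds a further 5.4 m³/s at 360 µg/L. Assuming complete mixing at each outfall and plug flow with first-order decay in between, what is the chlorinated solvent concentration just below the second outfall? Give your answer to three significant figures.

Mass balance: C = (137.0·0.2900 + 3.980·244.0) / 141.0 = 1011/141.0 = 7.170 µg/L; combined flow 141.0 m³/s.
Travel time t = 6.1·1000 / 0.33 = 18480 s = 5.135 h.
First-order decay: C = 7.170·exp(−k·t) = 7.170·0.6140 = 4.402 µg/L.
Second outfall: C = (141.0·4.402 + 5.400·360.0)/146.4 = 17.52 µg/L.

17.5 µg/L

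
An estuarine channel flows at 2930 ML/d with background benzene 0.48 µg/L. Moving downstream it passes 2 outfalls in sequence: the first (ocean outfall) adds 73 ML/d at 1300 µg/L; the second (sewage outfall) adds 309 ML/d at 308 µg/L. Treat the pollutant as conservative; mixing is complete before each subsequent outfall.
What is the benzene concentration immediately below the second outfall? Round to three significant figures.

Below outfall 1: Q → 3003 ML/d, C = (2930·0.4800 + 73.00·1300)/3003 = 32.07 µg/L.
Below outfall 2: Q → 3312 ML/d, C = (3003·32.07 + 309.0·308.0)/3312 = 57.81 µg/L.

57.8 µg/L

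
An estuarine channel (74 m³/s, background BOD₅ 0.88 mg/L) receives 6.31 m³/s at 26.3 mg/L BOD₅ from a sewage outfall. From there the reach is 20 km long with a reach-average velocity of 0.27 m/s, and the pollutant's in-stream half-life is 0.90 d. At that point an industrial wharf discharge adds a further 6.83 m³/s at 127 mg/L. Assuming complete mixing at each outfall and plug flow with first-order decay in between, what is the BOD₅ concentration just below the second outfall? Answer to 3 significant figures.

11.3 mg/L

Conservation of mass: C = (74.00·0.8800 + 6.310·26.30) / 80.31 = 231.1/80.31 = 2.877 mg/L; combined flow 80.31 m³/s.
Travel time t = 20·1000 / 0.27 = 74070 s = 20.58 h.
Half-life 0.90 d → k = ln 2 / 0.90 = 0.7702 d⁻¹.
Applying C = C₀e^(−kt): 2.877 × 0.5167 = 1.487 mg/L.
At the second outfall, C = (80.31·1.487 + 6.830·127.0) / (80.31 + 6.830) = 11.32 mg/L.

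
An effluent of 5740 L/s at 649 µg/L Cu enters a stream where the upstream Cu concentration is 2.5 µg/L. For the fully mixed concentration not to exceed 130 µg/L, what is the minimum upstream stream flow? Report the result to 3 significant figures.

Set C_mix = 130: (Q·2.500 + 5740·649.0) / (Q + 5740) = 130
→ Q = 5740·(649.0 − 130)/(130 − 2.500) = 23370 L/s.

23400 L/s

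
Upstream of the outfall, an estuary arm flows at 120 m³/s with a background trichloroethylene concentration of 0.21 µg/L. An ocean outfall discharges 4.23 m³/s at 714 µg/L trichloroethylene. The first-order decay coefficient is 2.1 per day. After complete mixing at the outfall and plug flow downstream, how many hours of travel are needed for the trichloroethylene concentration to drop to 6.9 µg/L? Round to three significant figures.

Conservation of mass: C = (120.0·0.2100 + 4.230·714.0) / 124.2 = 3045/124.2 = 24.51 µg/L.
24.51·exp(−k·t) = 6.9 → t = ln(24.51/6.9)/k = 52160 s = 14.49 h.

14.5 h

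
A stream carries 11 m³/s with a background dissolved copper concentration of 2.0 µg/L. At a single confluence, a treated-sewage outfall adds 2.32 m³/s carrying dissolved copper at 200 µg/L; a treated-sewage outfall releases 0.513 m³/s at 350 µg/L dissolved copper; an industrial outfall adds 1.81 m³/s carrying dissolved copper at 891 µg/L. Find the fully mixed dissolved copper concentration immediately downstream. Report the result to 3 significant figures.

Mass balance: C = (11.00·2.000 + 2.320·200.0 + 0.5130·350.0 + 1.810·891.0) / 15.64 = 2278/15.64 = 145.6 µg/L.

146 µg/L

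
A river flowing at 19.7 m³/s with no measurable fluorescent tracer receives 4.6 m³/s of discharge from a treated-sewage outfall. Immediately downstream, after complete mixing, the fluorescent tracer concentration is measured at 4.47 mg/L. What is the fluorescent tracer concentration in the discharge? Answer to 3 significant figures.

23.6 mg/L

Mass balance: 19.70·0 + 4.600·Cₑ = 24.30·4.470
→ Cₑ = (24.30·4.470 − 19.70·0) / 4.600 = 23.61 mg/L.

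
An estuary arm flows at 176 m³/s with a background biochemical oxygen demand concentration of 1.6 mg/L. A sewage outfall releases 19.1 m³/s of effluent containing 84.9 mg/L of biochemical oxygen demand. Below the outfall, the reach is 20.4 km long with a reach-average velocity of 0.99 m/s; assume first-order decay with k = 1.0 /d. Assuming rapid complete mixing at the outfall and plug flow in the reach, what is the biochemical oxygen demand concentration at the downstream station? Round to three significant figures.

7.69 mg/L

Conservation of mass: C = (176.0·1.600 + 19.10·84.90) / 195.1 = 1903/195.1 = 9.755 mg/L.
Travel time t = 20.4·1000 / 0.99 = 20610 s = 5.724 h.
First-order decay: C = 9.755·exp(−k·t) = 9.755·0.7878 = 7.685 mg/L.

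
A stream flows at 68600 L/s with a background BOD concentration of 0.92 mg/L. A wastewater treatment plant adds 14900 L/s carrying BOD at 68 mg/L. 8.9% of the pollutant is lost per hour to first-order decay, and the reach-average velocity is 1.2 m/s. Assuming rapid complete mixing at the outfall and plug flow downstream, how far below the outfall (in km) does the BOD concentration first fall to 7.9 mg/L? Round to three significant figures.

Flow-weighted average: C = (68600·0.9200 + 14900·68.00) / 83500 = 1076000/83500 = 12.89 mg/L.
8.9%/h lost → k = −ln(1 − 0.089) = 0.09321 h⁻¹.
Set 12.89·exp(−k·t) = 7.9 → t = ln(12.89/7.9)/k = 18910 s = 5.252 h.
Distance = v·t = 1.2·18910 = 22690 m = 22.69 km.

22.7 km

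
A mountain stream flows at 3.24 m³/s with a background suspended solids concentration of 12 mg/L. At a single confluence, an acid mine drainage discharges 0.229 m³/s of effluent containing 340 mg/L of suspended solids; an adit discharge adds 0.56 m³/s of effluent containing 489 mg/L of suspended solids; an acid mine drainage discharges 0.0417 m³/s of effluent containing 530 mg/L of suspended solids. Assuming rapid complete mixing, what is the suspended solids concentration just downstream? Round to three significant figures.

101 mg/L

After mixing, C = (3.240·12.00 + 0.2290·340.0 + 0.5600·489.0 + 0.04170·530.0) / 4.071 = 412.7/4.071 = 101.4 mg/L.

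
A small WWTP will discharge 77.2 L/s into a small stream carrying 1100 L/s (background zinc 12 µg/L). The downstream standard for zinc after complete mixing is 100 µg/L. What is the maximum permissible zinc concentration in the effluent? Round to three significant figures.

1350 µg/L

At the limit, (Qr·Cr + Qe·Cₑ)/(Qr + Qe) = 100:
Cₑ = (1177·100 − 1100·12.00) / 77.20 = 1354 µg/L.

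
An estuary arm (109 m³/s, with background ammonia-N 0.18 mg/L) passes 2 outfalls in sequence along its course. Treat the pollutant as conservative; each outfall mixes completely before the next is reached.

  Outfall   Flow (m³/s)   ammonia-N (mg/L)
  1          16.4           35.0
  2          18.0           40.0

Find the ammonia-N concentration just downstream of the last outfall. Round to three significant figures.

Outfall 1: combined Q = 125.4 m³/s; C = (109.0·0.1800 + 16.40·35.00)/125.4 = 4.734 mg/L.
Outfall 2: combined Q = 143.4 m³/s; C = (125.4·4.734 + 18.00·40.00)/143.4 = 9.161 mg/L.

9.16 mg/L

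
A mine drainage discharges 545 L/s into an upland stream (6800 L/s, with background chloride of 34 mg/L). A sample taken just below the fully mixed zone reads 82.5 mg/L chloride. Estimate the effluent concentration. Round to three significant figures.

Mass balance: 6800·34.00 + 545.0·Cₑ = 7345·82.50
→ Cₑ = (7345·82.50 − 6800·34.00) / 545.0 = 687.6 mg/L.

688 mg/L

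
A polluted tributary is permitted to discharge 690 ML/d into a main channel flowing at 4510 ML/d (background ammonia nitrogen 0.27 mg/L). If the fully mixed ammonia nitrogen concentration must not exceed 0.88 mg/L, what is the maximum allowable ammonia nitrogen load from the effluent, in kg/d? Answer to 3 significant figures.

Mass balance at the limit: 4510·0.2700 + 690.0·Cₑ = 5200·0.88 → Cₑ = 4.867 mg/L.
690.0 ML/d = 7.986 m³/s. Load = 7.986 m³/s × 4.867 g/m³ × 86 400 s/d = 3358 kg/d.

3360 kg/d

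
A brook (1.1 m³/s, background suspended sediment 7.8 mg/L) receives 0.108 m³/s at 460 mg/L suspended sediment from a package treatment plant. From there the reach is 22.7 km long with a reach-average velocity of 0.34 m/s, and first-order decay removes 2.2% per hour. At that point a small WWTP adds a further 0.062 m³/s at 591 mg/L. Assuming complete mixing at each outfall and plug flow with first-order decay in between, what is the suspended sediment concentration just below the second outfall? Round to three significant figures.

59.2 mg/L

Flow-weighted average: C = (1.100·7.800 + 0.1080·460.0) / 1.208 = 58.26/1.208 = 48.23 mg/L; combined flow 1.208 m³/s.
Travel time t = 22.7·1000 / 0.34 = 66760 s = 18.55 h.
2.2%/h lost → k = −ln(1 − 0.022) = 0.02225 h⁻¹.
After decay, C = 48.23 × e^(−kt) = 48.23 × 0.6620 = 31.92 mg/L.
Second outfall: C = (1.208·31.92 + 0.06200·591.0)/1.270 = 59.22 mg/L.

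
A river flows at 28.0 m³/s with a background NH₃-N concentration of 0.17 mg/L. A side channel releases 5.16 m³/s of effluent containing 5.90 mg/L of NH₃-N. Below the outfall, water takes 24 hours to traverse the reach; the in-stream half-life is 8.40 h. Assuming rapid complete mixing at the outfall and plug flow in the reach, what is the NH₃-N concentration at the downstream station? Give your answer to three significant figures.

Flow-weighted average: C = (28.00·0.1700 + 5.160·5.900) / 33.16 = 35.20/33.16 = 1.062 mg/L.
Half-life 8.40 h → k = ln 2 / 8.40 = 0.08252 h⁻¹ = 1.980 d⁻¹.
After decay, C = 1.062 × e^(−kt) = 1.062 × 0.1380 = 0.1465 mg/L.

0.147 mg/L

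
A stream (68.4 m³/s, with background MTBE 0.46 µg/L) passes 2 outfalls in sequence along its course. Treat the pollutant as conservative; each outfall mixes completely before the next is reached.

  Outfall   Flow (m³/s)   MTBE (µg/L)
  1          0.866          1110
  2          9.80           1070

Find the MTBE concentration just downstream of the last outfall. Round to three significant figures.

145 µg/L

Below outfall 1: Q → 69.27 m³/s, C = (68.40·0.4600 + 0.8660·1110)/69.27 = 14.33 µg/L.
Below outfall 2: Q → 79.07 m³/s, C = (69.27·14.33 + 9.800·1070)/79.07 = 145.2 µg/L.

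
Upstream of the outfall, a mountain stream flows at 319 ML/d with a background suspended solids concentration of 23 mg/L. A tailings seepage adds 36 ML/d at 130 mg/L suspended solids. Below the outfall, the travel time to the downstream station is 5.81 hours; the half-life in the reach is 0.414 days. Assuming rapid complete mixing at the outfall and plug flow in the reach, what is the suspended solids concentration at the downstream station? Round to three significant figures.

Conservation of mass: C = (319.0·23.00 + 36.00·130.0) / 355.0 = 12020/355.0 = 33.85 mg/L.
Half-life 0.414 d → k = ln 2 / 0.414 = 1.674 d⁻¹.
Applying C = C₀e^(−kt): 33.85 × 0.6668 = 22.57 mg/L.

22.6 mg/L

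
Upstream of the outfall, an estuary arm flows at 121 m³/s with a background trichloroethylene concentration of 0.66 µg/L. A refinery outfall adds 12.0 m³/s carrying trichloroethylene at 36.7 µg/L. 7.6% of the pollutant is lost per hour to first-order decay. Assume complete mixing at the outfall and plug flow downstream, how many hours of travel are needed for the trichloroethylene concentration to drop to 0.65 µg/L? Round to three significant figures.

22.7 h

Mixed concentration C = ΣQC/ΣQ = (121.0·0.6600 + 12.00·36.70) / 133.0 = 520.3/133.0 = 3.912 µg/L.
7.6%/h lost → k = −ln(1 − 0.076) = 0.07904 h⁻¹.
3.912·exp(−k·t) = 0.65 → t = ln(3.912/0.65)/k = 81740 s = 22.71 h.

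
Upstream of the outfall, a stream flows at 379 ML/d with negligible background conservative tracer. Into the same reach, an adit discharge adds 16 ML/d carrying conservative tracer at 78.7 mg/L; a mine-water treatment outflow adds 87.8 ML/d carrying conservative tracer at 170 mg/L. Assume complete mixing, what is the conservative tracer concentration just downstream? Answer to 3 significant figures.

33.5 mg/L

Flow-weighted average: C = (379.0·0 + 16.00·78.70 + 87.80·170.0) / 482.8 = 16190/482.8 = 33.52 mg/L.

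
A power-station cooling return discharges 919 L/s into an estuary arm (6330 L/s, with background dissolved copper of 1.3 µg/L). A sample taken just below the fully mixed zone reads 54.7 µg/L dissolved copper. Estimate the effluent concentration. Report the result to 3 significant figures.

423 µg/L

Mass balance: 6330·1.300 + 919.0·Cₑ = 7249·54.70
→ Cₑ = (7249·54.70 − 6330·1.300) / 919.0 = 422.5 µg/L.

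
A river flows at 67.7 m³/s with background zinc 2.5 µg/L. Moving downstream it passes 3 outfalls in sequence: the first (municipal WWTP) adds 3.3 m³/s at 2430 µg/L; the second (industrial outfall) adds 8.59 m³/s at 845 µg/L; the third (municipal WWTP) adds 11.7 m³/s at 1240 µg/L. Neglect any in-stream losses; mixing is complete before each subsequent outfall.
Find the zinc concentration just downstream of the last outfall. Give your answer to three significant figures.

328 µg/L

Outfall 1: combined Q = 71.00 m³/s; C = (67.70·2.500 + 3.300·2430)/71.00 = 115.3 µg/L.
Outfall 2: combined Q = 79.59 m³/s; C = (71.00·115.3 + 8.590·845.0)/79.59 = 194.1 µg/L.
Outfall 3: combined Q = 91.29 m³/s; C = (79.59·194.1 + 11.70·1240)/91.29 = 328.1 µg/L.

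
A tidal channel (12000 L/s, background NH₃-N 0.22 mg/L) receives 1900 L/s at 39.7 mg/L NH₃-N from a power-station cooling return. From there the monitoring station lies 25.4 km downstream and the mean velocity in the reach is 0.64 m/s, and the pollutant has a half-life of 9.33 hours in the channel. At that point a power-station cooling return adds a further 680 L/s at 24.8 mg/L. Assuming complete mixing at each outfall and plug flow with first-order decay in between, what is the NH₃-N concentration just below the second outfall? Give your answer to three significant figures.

Mass balance: C = (12000·0.2200 + 1900·39.70) / 13900 = 78070/13900 = 5.617 mg/L; combined flow 13900 L/s.
Travel time t = 25.4·1000 / 0.64 = 39690 s = 11.02 h.
Half-life 9.33 h → k = ln 2 / 9.33 = 0.07429 h⁻¹ = 1.783 d⁻¹.
After decay, C = 5.617 × e^(−kt) = 5.617 × 0.4409 = 2.476 mg/L.
At the second outfall, C = (13900·2.476 + 680.0·24.80) / (13900 + 680.0) = 3.517 mg/L.

3.52 mg/L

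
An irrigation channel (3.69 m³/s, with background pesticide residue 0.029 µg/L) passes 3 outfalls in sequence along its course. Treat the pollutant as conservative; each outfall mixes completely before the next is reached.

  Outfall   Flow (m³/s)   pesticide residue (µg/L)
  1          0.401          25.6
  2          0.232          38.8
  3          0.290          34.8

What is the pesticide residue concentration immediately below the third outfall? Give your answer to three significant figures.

Below outfall 1: Q → 4.091 m³/s, C = (3.690·0.02900 + 0.4010·25.60)/4.091 = 2.535 µg/L.
Below outfall 2: Q → 4.323 m³/s, C = (4.091·2.535 + 0.2320·38.80)/4.323 = 4.482 µg/L.
Below outfall 3: Q → 4.613 m³/s, C = (4.323·4.482 + 0.2900·34.80)/4.613 = 6.388 µg/L.

6.39 µg/L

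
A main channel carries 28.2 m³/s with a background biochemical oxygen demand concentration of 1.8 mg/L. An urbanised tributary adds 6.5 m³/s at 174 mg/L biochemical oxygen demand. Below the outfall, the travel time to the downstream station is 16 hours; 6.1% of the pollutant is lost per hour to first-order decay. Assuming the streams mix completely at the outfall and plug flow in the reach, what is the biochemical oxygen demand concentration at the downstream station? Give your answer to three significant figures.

12.4 mg/L

After mixing, C = (28.20·1.800 + 6.500·174.0) / 34.70 = 1182/34.70 = 34.06 mg/L.
6.1%/h lost → k = −ln(1 − 0.061) = 0.06294 h⁻¹.
Applying C = C₀e^(−kt): 34.06 × 0.3653 = 12.44 mg/L.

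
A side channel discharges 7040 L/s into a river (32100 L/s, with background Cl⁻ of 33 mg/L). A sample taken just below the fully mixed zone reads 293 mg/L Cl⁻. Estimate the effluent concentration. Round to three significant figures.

Mass balance: 32100·33.00 + 7040·Cₑ = 39140·293.0
→ Cₑ = (39140·293.0 − 32100·33.00) / 7040 = 1479 mg/L.

1480 mg/L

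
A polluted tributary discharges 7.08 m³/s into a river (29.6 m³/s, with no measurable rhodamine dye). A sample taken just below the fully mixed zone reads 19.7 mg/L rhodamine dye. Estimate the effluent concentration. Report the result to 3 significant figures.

Mass balance: 29.60·0 + 7.080·Cₑ = 36.68·19.70
→ Cₑ = (36.68·19.70 − 29.60·0) / 7.080 = 102.1 mg/L.

102 mg/L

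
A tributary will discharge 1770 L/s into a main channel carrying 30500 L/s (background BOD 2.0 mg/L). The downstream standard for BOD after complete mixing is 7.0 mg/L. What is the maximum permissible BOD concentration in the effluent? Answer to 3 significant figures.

At the limit, (Qr·Cr + Qe·Cₑ)/(Qr + Qe) = 7.0:
Cₑ = (32270·7.0 − 30500·2.000) / 1770 = 93.16 mg/L.

93.2 mg/L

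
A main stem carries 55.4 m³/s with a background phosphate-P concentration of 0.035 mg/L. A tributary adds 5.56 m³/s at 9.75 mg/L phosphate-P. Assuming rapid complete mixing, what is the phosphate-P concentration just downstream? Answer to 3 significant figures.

Mass balance: C = (55.40·0.03500 + 5.560·9.750) / 60.96 = 56.15/60.96 = 0.9211 mg/L.

0.921 mg/L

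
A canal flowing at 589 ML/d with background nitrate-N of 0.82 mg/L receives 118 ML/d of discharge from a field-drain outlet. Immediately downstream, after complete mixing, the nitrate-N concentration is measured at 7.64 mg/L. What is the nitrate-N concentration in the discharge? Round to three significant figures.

Mass balance: 589.0·0.8200 + 118.0·Cₑ = 707.0·7.640
→ Cₑ = (707.0·7.640 − 589.0·0.8200) / 118.0 = 41.68 mg/L.

41.7 mg/L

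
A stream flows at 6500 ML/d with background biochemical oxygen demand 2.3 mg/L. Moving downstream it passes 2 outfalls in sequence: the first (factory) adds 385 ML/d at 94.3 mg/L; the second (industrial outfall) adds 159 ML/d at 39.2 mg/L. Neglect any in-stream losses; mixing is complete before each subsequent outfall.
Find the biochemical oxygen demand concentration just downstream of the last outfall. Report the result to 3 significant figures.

8.16 mg/L

Outfall 1: combined Q = 6885 ML/d; C = (6500·2.300 + 385.0·94.30)/6885 = 7.445 mg/L.
Outfall 2: combined Q = 7044 ML/d; C = (6885·7.445 + 159.0·39.20)/7044 = 8.161 mg/L.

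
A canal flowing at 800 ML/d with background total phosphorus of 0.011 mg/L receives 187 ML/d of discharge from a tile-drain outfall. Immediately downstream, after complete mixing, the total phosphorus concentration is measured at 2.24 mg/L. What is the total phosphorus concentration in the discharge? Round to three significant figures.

11.8 mg/L

Mass balance: 800.0·0.01100 + 187.0·Cₑ = 987.0·2.240
→ Cₑ = (987.0·2.240 − 800.0·0.01100) / 187.0 = 11.78 mg/L.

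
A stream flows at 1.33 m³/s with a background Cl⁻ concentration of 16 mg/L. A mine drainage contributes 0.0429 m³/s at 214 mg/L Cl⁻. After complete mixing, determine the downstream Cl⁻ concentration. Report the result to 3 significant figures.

Conservation of mass: C = (1.330·16.00 + 0.04290·214.0) / 1.373 = 30.46/1.373 = 22.19 mg/L.

22.2 mg/L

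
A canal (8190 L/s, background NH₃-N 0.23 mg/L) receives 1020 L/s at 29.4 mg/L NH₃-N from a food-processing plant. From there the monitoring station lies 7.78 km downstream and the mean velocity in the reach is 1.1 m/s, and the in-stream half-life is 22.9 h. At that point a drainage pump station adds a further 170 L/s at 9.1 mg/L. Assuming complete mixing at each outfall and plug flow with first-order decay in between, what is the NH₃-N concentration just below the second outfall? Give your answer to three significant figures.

3.37 mg/L

Flow-weighted average: C = (8190·0.2300 + 1020·29.40) / 9210 = 31870/9210 = 3.461 mg/L; combined flow 9210 L/s.
Travel time t = 7.78·1000 / 1.1 = 7073 s = 1.965 h.
Half-life 22.9 h → k = ln 2 / 22.9 = 0.03027 h⁻¹ = 0.7264 d⁻¹.
Decay over the reach: 3.461·exp(−kt) = 3.461·0.9423 = 3.261 mg/L.
Second outfall: C = (9210·3.261 + 170.0·9.100)/9380 = 3.367 mg/L.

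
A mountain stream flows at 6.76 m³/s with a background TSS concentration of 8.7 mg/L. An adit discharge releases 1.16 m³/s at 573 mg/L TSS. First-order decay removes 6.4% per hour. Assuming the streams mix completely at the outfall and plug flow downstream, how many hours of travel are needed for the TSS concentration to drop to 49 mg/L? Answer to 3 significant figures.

9.42 h

After mixing, C = (6.760·8.700 + 1.160·573.0) / 7.920 = 723.5/7.920 = 91.35 mg/L.
6.4%/h lost → k = −ln(1 − 0.064) = 0.06614 h⁻¹.
91.35·exp(−k·t) = 49 → t = ln(91.35/49)/k = 33900 s = 9.418 h.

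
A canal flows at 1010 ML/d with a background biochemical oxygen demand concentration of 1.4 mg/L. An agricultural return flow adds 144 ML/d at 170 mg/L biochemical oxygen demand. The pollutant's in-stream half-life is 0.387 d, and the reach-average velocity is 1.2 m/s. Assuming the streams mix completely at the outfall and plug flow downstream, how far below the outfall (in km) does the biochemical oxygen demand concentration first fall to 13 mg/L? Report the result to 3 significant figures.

31.6 km

Flow-weighted average: C = (1010·1.400 + 144.0·170.0) / 1154 = 25890/1154 = 22.44 mg/L.
Half-life 0.387 d → k = ln 2 / 0.387 = 1.791 d⁻¹.
Set 22.44·exp(−k·t) = 13 → t = ln(22.44/13)/k = 26330 s = 7.314 h.
Distance = v·t = 1.2·26330 = 31600 m = 31.60 km.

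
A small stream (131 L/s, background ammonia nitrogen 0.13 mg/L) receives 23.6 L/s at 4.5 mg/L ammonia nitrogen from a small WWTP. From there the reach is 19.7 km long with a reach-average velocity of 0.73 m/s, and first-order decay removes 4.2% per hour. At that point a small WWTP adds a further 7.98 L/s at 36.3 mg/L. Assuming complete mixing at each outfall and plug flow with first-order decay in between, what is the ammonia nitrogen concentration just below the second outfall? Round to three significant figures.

2.33 mg/L

After mixing, C = (131.0·0.1300 + 23.60·4.500) / 154.6 = 123.2/154.6 = 0.7971 mg/L; combined flow 154.6 L/s.
Travel time t = 19.7·1000 / 0.73 = 26990 s = 7.496 h.
4.2%/h lost → k = −ln(1 − 0.042) = 0.04291 h⁻¹.
Decay over the reach: 0.7971·exp(−kt) = 0.7971·0.7250 = 0.5779 mg/L.
At the second outfall, C = (154.6·0.5779 + 7.980·36.30) / (154.6 + 7.980) = 2.331 mg/L.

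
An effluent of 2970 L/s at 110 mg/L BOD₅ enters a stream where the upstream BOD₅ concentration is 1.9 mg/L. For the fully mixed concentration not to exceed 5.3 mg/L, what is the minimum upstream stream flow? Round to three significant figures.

91500 L/s

Set C_mix = 5.3: (Q·1.900 + 2970·110.0) / (Q + 2970) = 5.3
→ Q = 2970·(110.0 − 5.3)/(5.3 − 1.900) = 91460 L/s.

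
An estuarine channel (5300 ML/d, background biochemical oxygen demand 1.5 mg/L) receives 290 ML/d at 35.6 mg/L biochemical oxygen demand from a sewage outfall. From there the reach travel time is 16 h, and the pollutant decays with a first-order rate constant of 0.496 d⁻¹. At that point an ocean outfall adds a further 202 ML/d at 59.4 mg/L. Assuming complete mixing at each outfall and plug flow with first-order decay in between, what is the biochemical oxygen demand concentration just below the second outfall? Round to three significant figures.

After mixing, C = (5300·1.500 + 290.0·35.60) / 5590 = 18270/5590 = 3.269 mg/L; combined flow 5590 ML/d.
First-order decay: C = 3.269·exp(−k·t) = 3.269·0.7184 = 2.349 mg/L.
At the second outfall, C = (5590·2.349 + 202.0·59.40) / (5590 + 202.0) = 4.338 mg/L.

4.34 mg/L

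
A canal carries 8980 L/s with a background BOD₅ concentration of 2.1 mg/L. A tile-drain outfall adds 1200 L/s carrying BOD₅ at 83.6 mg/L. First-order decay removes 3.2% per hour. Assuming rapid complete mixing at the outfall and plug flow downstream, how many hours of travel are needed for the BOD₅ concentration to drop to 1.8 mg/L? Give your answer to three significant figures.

57.6 h

Mixed concentration C = ΣQC/ΣQ = (8980·2.100 + 1200·83.60) / 10180 = 119200/10180 = 11.71 mg/L.
3.2%/h lost → k = −ln(1 − 0.032) = 0.03252 h⁻¹.
11.71·exp(−k·t) = 1.8 → t = ln(11.71/1.8)/k = 207300 s = 57.57 h.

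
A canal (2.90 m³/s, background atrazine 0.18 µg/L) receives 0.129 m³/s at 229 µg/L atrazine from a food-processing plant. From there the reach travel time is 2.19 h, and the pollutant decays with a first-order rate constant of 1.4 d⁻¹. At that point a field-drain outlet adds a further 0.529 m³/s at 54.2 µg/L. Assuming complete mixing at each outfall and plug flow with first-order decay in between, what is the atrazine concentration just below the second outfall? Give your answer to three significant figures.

Conservation of mass: C = (2.900·0.1800 + 0.1290·229.0) / 3.029 = 30.06/3.029 = 9.925 µg/L; combined flow 3.029 m³/s.
Decay over the reach: 9.925·exp(−kt) = 9.925·0.8801 = 8.735 µg/L.
At the second outfall, C = (3.029·8.735 + 0.5290·54.20) / (3.029 + 0.5290) = 15.49 µg/L.

15.5 µg/L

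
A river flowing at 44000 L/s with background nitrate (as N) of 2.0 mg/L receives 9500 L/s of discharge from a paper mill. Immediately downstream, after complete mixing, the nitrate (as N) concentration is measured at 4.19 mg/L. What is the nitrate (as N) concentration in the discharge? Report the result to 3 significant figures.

Mass balance: 44000·2.000 + 9500·Cₑ = 53500·4.190
→ Cₑ = (53500·4.190 − 44000·2.000) / 9500 = 14.33 mg/L.

14.3 mg/L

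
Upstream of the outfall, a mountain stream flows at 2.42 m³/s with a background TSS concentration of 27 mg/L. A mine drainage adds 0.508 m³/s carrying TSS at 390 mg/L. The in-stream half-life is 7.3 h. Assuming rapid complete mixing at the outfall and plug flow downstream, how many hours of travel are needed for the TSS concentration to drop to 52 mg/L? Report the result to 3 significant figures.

5.77 h

Mass balance: C = (2.420·27.00 + 0.5080·390.0) / 2.928 = 263.5/2.928 = 89.98 mg/L.
Half-life 7.3 h → k = ln 2 / 7.3 = 0.09495 h⁻¹ = 2.279 d⁻¹.
89.98·exp(−k·t) = 52 → t = ln(89.98/52)/k = 20790 s = 5.775 h.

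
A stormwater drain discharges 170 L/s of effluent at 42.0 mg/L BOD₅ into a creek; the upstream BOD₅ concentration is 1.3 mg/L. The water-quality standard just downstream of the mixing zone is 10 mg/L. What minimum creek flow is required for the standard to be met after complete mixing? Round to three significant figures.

625 L/s

Set C_mix = 10: (Q·1.300 + 170.0·42.00) / (Q + 170.0) = 10
→ Q = 170.0·(42.00 − 10)/(10 − 1.300) = 625.3 L/s.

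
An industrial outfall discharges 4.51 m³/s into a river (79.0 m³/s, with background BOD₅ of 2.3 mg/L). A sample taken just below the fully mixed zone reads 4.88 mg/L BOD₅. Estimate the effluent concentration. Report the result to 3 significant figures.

Mass balance: 79.00·2.300 + 4.510·Cₑ = 83.51·4.880
→ Cₑ = (83.51·4.880 − 79.00·2.300) / 4.510 = 50.07 mg/L.

50.1 mg/L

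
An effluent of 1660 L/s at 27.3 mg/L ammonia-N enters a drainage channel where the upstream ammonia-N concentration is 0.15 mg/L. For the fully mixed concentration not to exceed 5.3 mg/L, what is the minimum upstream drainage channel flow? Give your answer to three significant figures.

Set C_mix = 5.3: (Q·0.1500 + 1660·27.30) / (Q + 1660) = 5.3
→ Q = 1660·(27.30 − 5.3)/(5.3 − 0.1500) = 7091 L/s.

7090 L/s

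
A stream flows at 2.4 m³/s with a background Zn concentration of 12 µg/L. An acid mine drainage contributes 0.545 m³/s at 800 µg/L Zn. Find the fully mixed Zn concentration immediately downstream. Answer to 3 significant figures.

158 µg/L

Conservation of mass: C = (2.400·12.00 + 0.5450·800.0) / 2.945 = 464.8/2.945 = 157.8 µg/L.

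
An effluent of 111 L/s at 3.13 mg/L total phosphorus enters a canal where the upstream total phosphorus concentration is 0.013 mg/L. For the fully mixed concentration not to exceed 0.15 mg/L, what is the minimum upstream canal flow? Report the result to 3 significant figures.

Set C_mix = 0.15: (Q·0.01300 + 111.0·3.130) / (Q + 111.0) = 0.15
→ Q = 111.0·(3.130 − 0.15)/(0.15 − 0.01300) = 2414 L/s.

2410 L/s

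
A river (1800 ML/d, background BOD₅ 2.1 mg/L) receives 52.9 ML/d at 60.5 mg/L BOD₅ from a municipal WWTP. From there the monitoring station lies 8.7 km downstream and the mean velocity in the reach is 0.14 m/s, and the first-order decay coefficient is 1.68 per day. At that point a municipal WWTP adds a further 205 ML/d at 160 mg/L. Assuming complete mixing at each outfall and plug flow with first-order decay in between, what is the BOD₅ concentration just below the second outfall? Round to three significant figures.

17.0 mg/L

After mixing, C = (1800·2.100 + 52.90·60.50) / 1853 = 6980/1853 = 3.767 mg/L; combined flow 1853 ML/d.
Travel time t = 8.7·1000 / 0.14 = 62140 s = 17.26 h.
Applying C = C₀e^(−kt): 3.767 × 0.2987 = 1.125 mg/L.
Second outfall: C = (1853·1.125 + 205.0·160.0)/2058 = 16.95 mg/L.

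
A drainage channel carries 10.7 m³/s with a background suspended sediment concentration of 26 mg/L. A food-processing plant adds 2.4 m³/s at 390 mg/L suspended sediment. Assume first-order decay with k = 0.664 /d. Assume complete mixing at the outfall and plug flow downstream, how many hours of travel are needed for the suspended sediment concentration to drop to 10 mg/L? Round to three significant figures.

80.5 h

Mixed concentration C = ΣQC/ΣQ = (10.70·26.00 + 2.400·390.0) / 13.10 = 1214/13.10 = 92.69 mg/L.
92.69·exp(−k·t) = 10 → t = ln(92.69/10)/k = 289700 s = 80.48 h.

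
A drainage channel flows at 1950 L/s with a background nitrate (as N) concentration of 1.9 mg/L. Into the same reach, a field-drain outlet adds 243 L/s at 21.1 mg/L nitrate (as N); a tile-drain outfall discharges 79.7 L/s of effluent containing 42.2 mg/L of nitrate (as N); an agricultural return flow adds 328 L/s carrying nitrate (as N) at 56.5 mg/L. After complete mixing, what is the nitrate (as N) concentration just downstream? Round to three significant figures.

11.8 mg/L

Flow-weighted average: C = (1950·1.900 + 243.0·21.10 + 79.70·42.20 + 328.0·56.50) / 2601 = 30730/2601 = 11.82 mg/L.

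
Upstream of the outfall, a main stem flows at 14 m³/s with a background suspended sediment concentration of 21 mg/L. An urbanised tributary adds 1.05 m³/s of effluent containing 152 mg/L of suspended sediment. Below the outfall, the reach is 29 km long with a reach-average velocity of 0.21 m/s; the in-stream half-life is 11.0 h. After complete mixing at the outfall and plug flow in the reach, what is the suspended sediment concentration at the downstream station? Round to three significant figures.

2.69 mg/L

Mass balance: C = (14.00·21.00 + 1.050·152.0) / 15.05 = 453.6/15.05 = 30.14 mg/L.
Travel time t = 29·1000 / 0.21 = 138100 s = 38.36 h.
Half-life 11.0 h → k = ln 2 / 11.0 = 0.06301 h⁻¹ = 1.512 d⁻¹.
Decay over the reach: 30.14·exp(−kt) = 30.14·0.08917 = 2.688 mg/L.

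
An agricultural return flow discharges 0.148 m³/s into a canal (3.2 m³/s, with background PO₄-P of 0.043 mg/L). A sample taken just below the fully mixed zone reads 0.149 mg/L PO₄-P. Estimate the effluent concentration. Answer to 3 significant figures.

Mass balance: 3.200·0.04300 + 0.1480·Cₑ = 3.348·0.1490
→ Cₑ = (3.348·0.1490 − 3.200·0.04300) / 0.1480 = 2.441 mg/L.

2.44 mg/L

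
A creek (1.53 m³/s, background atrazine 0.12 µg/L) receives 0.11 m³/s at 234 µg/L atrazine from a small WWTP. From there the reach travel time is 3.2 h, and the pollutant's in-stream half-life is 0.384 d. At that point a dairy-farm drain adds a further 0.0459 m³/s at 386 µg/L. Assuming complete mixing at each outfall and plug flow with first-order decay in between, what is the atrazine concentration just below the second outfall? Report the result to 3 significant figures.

Flow-weighted average: C = (1.530·0.1200 + 0.1100·234.0) / 1.640 = 25.92/1.640 = 15.81 µg/L; combined flow 1.640 m³/s.
Half-life 0.384 d → k = ln 2 / 0.384 = 1.805 d⁻¹.
Decay over the reach: 15.81·exp(−kt) = 15.81·0.7861 = 12.43 µg/L.
Second outfall: C = (1.640·12.43 + 0.04590·386.0)/1.686 = 22.60 µg/L.

22.6 µg/L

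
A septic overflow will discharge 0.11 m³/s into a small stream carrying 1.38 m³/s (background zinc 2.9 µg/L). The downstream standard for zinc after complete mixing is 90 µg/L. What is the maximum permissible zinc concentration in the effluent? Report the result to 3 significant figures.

At the limit, (Qr·Cr + Qe·Cₑ)/(Qr + Qe) = 90:
Cₑ = (1.490·90 − 1.380·2.900) / 0.1100 = 1183 µg/L.

1180 µg/L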